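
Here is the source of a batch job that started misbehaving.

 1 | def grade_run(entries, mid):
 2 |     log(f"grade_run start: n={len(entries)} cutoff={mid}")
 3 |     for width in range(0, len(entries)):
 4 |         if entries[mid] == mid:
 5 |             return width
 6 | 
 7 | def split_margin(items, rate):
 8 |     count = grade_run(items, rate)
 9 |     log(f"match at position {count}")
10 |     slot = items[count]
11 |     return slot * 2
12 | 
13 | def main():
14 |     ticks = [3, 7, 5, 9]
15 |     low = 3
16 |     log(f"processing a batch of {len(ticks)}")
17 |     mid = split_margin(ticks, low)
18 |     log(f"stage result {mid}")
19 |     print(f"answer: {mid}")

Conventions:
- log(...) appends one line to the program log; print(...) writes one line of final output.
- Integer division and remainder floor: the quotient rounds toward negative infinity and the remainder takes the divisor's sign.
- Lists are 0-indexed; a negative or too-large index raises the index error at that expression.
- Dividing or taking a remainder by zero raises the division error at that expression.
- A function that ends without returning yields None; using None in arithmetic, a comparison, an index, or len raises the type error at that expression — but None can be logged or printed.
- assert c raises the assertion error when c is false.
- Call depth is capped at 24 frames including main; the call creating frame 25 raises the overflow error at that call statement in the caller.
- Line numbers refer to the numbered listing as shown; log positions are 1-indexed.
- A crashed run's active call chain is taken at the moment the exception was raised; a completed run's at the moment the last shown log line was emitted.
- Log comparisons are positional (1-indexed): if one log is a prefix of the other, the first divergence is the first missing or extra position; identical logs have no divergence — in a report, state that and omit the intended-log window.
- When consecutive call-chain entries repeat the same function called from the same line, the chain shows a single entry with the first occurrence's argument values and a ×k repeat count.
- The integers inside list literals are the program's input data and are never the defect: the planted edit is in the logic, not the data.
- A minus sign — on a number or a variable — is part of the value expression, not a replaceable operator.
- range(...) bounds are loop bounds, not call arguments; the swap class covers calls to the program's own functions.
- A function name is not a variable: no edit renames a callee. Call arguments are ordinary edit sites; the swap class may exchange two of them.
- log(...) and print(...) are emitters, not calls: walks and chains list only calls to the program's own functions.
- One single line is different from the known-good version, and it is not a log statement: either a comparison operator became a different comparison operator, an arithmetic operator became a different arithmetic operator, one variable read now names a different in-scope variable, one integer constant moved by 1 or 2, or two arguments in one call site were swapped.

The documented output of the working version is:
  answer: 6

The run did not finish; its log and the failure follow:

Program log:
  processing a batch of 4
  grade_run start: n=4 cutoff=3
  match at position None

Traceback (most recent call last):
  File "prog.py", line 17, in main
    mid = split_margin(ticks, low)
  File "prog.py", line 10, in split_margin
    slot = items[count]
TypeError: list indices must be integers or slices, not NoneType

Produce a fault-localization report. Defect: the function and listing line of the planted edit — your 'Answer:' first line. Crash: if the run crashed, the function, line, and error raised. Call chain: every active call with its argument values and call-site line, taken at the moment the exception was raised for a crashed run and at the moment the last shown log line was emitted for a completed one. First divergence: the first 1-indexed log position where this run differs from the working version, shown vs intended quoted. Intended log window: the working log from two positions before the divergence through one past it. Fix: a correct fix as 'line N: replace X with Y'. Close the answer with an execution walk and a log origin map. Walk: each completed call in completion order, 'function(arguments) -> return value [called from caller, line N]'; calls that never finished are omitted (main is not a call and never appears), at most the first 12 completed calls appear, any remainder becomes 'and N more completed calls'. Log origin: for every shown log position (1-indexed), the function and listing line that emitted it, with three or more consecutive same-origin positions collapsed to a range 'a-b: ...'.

Answer: the defect is in grade_run at line 4.
Key observation: The log first diverges at position 3: the faulty run prints 'match at position None' where the working version prints 'match at position 0'.
Crash: split_margin, line 10, TypeError.
Call chain: main -> split_margin([3, 7, 5, 9], 3) (called at line 17).
First divergence: position 3; shown 'match at position None' vs intended 'match at position 0'.
Intended log window:
  1: processing a batch of 4
  2: grade_run start: n=4 cutoff=3
  3: match at position 0
  4: stage result 6
Execution walk:
  grade_run([3, 7, 5, 9], 3) -> None  [called from split_margin, line 8]
Log origin:
  1: emitted by main (line 16)
  2: emitted by grade_run (line 2)
  3: emitted by split_margin (line 9)
A correct fix: line 4: replace `entries[mid]` with `entries[width]`.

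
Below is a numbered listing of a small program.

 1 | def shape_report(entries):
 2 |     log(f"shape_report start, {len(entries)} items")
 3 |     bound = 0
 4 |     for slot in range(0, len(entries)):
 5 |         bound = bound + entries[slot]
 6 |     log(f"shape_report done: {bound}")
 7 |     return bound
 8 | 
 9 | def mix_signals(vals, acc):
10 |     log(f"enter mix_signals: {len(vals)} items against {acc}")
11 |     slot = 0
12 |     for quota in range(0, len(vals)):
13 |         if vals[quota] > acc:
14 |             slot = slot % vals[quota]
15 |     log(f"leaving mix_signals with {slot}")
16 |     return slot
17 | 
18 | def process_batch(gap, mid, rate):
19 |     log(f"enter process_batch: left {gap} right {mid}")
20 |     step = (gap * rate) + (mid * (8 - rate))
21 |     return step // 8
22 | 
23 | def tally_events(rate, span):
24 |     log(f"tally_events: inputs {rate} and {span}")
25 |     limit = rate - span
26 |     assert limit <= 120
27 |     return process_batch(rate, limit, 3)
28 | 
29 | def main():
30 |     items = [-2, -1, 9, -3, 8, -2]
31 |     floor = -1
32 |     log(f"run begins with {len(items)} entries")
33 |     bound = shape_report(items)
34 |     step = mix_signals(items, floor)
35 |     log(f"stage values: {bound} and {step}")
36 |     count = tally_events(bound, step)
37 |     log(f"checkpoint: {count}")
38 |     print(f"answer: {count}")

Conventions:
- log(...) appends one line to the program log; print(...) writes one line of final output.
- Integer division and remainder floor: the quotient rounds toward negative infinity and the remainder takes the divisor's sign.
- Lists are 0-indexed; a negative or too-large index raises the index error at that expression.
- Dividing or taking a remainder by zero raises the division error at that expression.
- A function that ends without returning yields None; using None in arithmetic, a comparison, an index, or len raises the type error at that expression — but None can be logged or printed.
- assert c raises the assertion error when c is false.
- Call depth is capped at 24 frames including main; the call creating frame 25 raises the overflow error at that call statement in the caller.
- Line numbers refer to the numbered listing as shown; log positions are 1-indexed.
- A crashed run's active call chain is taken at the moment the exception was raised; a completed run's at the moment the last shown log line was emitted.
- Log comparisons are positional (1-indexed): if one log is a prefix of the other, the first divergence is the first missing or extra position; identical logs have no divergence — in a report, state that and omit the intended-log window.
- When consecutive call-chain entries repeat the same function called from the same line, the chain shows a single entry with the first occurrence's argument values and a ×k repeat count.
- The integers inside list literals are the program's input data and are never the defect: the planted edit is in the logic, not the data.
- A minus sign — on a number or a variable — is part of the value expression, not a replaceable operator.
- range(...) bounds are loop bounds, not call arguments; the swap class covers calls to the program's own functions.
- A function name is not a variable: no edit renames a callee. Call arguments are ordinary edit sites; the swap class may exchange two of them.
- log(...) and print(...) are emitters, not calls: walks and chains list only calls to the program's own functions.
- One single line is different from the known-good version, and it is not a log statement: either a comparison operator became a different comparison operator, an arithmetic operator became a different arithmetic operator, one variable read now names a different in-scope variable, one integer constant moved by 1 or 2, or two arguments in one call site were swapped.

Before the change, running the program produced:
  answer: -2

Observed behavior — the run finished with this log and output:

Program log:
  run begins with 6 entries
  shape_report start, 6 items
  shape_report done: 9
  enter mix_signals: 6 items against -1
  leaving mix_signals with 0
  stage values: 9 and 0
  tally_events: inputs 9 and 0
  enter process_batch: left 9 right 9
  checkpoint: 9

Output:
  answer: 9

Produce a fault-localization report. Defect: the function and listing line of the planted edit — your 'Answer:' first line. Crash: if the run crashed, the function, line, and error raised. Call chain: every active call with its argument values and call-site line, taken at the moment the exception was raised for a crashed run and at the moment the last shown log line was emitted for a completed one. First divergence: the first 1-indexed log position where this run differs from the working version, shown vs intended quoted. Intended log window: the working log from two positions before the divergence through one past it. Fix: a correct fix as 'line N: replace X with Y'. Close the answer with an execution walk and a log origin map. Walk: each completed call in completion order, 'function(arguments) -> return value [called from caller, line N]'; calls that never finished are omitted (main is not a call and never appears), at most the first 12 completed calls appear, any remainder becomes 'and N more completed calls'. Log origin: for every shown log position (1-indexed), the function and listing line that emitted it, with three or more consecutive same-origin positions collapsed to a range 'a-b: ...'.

Answer: the defect is in mix_signals at line 14.
Key fact: The earliest visible damage is log position 5 — 'leaving mix_signals with 0' rather than the intended 'leaving mix_signals with 17'.
Call chain: main.
First divergence: position 5 — the shown line 'leaving mix_signals with 0' should read 'leaving mix_signals with 17'.
Intended log window:
  3: shape_report done: 9
  4: enter mix_signals: 6 items against -1
  5: leaving mix_signals with 17
  6: stage values: 9 and 17
Execution walk:
  shape_report([-2, -1, 9, -3, 8, -2]) -> 9  [called from main, line 33]
  mix_signals([-2, -1, 9, -3, 8, -2], -1) -> 0  [called from main, line 34]
  process_batch(9, 9, 3) -> 9  [called from tally_events, line 27]
  tally_events(9, 0) -> 9  [called from main, line 36]
Origin of each log line:
  1 — main, line 32
  2 — shape_report, line 2
  3 — shape_report, line 6
  4 — mix_signals, line 10
  5 — mix_signals, line 15
  6 — main, line 35
  7 — tally_events, line 24
  8 — process_batch, line 19
  9 — main, line 37
A correct fix: line 14: replace `%` with `+`.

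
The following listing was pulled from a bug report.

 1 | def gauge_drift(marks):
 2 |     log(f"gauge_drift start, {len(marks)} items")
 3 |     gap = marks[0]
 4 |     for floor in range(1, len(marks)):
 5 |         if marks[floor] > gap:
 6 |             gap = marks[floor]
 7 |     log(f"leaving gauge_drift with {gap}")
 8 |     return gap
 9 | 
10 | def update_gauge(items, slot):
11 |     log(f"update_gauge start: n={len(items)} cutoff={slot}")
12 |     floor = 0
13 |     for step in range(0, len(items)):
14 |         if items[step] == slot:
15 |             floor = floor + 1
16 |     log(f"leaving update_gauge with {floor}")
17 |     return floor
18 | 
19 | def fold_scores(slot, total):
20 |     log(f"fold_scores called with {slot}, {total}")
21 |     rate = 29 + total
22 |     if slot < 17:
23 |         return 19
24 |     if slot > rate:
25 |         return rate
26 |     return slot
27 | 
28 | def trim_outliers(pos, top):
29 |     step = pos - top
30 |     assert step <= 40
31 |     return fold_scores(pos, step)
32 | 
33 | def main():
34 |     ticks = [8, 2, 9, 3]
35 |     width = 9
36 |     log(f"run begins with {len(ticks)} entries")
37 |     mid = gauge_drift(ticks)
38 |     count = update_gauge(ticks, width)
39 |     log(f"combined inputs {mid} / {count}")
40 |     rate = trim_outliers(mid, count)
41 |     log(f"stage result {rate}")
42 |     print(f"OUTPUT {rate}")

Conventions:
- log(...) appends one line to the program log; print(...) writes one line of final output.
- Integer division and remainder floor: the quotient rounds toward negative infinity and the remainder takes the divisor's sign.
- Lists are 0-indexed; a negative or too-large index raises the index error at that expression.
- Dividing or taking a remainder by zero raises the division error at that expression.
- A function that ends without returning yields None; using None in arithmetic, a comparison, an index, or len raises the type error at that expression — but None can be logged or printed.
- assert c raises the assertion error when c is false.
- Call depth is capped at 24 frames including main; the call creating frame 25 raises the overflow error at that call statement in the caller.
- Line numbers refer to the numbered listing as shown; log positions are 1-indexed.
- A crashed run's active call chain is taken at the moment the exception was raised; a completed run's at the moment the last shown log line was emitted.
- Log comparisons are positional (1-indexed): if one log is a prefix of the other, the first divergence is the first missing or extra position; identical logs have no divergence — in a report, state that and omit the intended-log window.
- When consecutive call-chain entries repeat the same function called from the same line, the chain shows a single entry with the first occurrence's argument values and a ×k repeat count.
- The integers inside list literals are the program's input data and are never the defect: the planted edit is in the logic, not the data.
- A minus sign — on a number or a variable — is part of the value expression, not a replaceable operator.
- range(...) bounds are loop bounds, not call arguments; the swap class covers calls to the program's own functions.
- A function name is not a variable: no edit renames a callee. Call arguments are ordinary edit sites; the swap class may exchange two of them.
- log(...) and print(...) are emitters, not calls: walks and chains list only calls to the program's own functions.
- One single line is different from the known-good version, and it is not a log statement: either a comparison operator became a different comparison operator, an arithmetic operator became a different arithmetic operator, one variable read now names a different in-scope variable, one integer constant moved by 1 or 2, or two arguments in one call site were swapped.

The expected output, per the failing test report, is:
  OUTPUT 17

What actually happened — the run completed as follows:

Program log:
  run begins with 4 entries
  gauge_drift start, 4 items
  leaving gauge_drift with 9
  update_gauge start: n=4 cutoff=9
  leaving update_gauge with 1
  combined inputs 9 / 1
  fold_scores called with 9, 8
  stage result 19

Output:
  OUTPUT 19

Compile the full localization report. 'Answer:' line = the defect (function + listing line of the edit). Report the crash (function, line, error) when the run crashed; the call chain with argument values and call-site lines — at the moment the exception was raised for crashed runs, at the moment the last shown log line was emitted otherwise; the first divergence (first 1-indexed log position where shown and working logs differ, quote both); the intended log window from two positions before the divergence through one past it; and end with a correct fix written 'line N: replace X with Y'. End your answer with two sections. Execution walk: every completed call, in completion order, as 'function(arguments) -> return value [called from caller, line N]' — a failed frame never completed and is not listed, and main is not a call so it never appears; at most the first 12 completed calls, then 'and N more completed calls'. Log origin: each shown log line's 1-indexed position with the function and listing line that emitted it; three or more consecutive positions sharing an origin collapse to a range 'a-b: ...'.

Answer: the defect is in fold_scores at line 23.
The tell: Everything matches until log position 8, which reads 'stage result 19' in place of 'stage result 17'.
Call chain: main.
First divergence: at position 8 the run shows 'stage result 19' where the working version logs 'stage result 17'.
Intended log window:
  6: combined inputs 9 / 1
  7: fold_scores called with 9, 8
  8: stage result 17
Execution walk:
  gauge_drift([8, 2, 9, 3]) -> 9  [called from main, line 37]
  update_gauge([8, 2, 9, 3], 9) -> 1  [called from main, line 38]
  fold_scores(9, 8) -> 19  [called from trim_outliers, line 31]
  trim_outliers(9, 1) -> 19  [called from main, line 40]
Log origins:
  1: emitted by main (line 36)
  2: emitted by gauge_drift (line 2)
  3: emitted by gauge_drift (line 7)
  4: emitted by update_gauge (line 11)
  5: emitted by update_gauge (line 16)
  6: emitted by main (line 39)
  7: emitted by fold_scores (line 20)
  8: emitted by main (line 41)
A correct fix: line 23: replace `19` with `17`.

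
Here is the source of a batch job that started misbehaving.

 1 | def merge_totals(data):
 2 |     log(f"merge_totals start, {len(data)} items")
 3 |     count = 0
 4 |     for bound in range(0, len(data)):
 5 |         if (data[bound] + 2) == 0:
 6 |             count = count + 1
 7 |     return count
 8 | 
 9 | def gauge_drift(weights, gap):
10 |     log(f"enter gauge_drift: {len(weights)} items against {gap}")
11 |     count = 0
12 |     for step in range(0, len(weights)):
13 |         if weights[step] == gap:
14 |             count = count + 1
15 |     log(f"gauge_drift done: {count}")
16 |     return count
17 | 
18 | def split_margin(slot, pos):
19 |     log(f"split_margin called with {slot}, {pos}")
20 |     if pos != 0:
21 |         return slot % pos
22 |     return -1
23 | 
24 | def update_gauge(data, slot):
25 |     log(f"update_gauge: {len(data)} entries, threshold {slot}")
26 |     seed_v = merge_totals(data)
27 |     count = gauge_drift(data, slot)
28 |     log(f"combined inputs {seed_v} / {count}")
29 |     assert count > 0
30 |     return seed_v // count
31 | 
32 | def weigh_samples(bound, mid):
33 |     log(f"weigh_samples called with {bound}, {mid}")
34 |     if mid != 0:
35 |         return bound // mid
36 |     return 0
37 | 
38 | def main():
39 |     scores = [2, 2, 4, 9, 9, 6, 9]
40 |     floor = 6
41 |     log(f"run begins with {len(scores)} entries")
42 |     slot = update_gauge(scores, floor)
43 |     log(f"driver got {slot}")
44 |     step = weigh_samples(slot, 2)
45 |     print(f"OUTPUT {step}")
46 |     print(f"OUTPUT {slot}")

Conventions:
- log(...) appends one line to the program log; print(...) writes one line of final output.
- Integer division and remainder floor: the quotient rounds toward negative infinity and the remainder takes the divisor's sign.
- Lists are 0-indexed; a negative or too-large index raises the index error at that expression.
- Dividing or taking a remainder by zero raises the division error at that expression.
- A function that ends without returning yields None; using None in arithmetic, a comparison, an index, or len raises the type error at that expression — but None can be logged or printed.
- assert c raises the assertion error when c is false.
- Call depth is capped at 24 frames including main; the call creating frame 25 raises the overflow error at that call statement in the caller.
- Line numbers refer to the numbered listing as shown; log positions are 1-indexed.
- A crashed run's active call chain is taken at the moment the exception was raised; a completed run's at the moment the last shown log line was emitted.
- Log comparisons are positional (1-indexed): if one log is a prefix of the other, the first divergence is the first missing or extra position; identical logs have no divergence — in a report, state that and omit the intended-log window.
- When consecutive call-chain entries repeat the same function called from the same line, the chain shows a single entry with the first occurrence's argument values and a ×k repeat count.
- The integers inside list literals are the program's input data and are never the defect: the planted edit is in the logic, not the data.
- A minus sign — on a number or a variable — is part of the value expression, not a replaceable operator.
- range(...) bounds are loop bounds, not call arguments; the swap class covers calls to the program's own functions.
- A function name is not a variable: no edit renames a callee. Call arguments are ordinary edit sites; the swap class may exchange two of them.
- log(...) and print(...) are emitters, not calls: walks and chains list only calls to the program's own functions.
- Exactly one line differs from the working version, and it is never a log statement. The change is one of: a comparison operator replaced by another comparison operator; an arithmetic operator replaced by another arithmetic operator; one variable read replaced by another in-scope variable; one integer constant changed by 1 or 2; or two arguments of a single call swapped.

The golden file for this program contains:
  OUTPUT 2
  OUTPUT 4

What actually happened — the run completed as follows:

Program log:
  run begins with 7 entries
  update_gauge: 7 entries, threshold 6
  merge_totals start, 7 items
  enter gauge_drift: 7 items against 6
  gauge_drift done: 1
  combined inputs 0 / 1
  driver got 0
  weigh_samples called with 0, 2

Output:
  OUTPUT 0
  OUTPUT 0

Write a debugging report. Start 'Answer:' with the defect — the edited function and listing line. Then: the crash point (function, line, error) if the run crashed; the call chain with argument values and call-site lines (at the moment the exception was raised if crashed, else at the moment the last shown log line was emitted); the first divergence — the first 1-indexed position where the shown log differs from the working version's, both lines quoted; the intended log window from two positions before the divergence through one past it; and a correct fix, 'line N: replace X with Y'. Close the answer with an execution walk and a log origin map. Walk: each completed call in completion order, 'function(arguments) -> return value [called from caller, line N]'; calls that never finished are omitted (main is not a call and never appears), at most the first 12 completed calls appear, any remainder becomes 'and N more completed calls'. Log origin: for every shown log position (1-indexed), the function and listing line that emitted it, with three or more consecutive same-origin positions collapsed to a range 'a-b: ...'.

Answer: the defect is in merge_totals at line 5.
Key fact: The earliest visible damage is log position 6 — 'combined inputs 0 / 1' rather than the intended 'combined inputs 4 / 1'.
Call chain: main -> weigh_samples(0, 2) (called at line 44).
First divergence: position 6; shown 'combined inputs 0 / 1' vs intended 'combined inputs 4 / 1'.
Intended log window:
  4: enter gauge_drift: 7 items against 6
  5: gauge_drift done: 1
  6: combined inputs 4 / 1
  7: driver got 4
Execution walk:
  merge_totals([2, 2, 4, 9, 9, 6, 9]) -> 0  [called from update_gauge, line 26]
  gauge_drift([2, 2, 4, 9, 9, 6, 9], 6) -> 1  [called from update_gauge, line 27]
  update_gauge([2, 2, 4, 9, 9, 6, 9], 6) -> 0  [called from main, line 42]
  weigh_samples(0, 2) -> 0  [called from main, line 44]
Log line origins:
  1: from main, line 41
  2: from update_gauge, line 25
  3: from merge_totals, line 2
  4: from gauge_drift, line 10
  5: from gauge_drift, line 15
  6: from update_gauge, line 28
  7: from main, line 43
  8: from weigh_samples, line 33
A correct fix: line 5: replace `+` with `%`.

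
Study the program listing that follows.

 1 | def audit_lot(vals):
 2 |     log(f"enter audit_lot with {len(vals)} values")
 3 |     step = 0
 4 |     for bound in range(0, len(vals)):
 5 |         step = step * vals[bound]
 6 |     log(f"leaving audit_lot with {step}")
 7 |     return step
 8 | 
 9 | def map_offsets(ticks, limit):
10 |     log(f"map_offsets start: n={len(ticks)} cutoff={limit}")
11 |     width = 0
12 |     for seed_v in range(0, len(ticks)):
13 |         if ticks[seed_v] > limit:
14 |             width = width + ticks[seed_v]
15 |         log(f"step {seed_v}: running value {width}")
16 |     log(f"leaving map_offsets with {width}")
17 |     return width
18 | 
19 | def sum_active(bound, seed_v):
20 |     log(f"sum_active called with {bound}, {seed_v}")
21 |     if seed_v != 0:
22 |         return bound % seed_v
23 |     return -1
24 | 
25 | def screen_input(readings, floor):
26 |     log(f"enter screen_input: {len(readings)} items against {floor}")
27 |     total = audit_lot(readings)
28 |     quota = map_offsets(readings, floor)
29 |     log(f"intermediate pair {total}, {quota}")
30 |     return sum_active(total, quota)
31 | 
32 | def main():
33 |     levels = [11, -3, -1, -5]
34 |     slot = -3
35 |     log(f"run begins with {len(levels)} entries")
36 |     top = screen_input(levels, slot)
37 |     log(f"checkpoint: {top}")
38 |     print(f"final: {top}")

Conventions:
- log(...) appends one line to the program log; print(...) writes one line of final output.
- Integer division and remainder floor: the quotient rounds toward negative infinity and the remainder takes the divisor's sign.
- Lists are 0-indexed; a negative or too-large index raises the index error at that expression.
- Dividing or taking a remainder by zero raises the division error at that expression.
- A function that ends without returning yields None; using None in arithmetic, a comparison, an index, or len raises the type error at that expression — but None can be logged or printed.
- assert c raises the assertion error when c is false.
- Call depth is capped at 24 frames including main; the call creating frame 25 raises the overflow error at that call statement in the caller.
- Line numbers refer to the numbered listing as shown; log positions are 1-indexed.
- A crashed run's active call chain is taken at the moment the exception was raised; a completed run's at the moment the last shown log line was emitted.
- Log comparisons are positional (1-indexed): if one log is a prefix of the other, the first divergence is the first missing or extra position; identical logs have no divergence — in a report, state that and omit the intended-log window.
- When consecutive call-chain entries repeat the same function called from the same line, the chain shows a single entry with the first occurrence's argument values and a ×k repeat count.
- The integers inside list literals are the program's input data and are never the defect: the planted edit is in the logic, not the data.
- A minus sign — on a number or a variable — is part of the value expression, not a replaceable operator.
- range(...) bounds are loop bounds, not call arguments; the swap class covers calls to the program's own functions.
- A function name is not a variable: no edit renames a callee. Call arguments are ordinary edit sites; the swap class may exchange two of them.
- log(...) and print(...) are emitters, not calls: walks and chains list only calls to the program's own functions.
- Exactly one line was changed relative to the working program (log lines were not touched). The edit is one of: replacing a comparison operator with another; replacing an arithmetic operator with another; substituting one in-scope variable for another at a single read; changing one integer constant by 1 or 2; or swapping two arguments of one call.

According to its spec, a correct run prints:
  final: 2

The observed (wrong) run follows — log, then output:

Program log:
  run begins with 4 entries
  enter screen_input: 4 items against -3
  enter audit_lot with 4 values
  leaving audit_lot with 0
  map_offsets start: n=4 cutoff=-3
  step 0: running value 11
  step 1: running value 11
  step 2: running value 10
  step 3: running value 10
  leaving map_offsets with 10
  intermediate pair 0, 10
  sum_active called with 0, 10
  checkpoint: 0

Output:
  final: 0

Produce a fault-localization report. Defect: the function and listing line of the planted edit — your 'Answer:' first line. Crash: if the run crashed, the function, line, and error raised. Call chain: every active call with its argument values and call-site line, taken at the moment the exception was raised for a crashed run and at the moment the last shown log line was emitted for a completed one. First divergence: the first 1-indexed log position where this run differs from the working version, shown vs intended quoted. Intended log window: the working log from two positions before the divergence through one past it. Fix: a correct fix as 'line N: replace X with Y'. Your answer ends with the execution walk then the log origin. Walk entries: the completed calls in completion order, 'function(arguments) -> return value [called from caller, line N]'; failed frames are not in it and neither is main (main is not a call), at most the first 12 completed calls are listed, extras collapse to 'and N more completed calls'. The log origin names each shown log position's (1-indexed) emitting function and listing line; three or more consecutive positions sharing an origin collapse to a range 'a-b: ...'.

Answer: the defect is in audit_lot at line 5.
Key fact: Everything matches until log position 4, which reads 'leaving audit_lot with 0' in place of 'leaving audit_lot with 2'.
Call chain: main.
First divergence: position 4 — the shown line 'leaving audit_lot with 0' should read 'leaving audit_lot with 2'.
Intended log window:
  2: enter screen_input: 4 items against -3
  3: enter audit_lot with 4 values
  4: leaving audit_lot with 2
  5: map_offsets start: n=4 cutoff=-3
Execution walk:
  audit_lot([11, -3, -1, -5]) -> 0  [called from screen_input, line 27]
  map_offsets([11, -3, -1, -5], -3) -> 10  [called from screen_input, line 28]
  sum_active(0, 10) -> 0  [called from screen_input, line 30]
  screen_input([11, -3, -1, -5], -3) -> 0  [called from main, line 36]
Log line origins:
  1: logged in main at line 35
  2: logged in screen_input at line 26
  3: logged in audit_lot at line 2
  4: logged in audit_lot at line 6
  5: logged in map_offsets at line 10
  6-9: logged in map_offsets at line 15
  10: logged in map_offsets at line 16
  11: logged in screen_input at line 29
  12: logged in sum_active at line 20
  13: logged in main at line 37
A correct fix: line 5: replace `*` with `+`.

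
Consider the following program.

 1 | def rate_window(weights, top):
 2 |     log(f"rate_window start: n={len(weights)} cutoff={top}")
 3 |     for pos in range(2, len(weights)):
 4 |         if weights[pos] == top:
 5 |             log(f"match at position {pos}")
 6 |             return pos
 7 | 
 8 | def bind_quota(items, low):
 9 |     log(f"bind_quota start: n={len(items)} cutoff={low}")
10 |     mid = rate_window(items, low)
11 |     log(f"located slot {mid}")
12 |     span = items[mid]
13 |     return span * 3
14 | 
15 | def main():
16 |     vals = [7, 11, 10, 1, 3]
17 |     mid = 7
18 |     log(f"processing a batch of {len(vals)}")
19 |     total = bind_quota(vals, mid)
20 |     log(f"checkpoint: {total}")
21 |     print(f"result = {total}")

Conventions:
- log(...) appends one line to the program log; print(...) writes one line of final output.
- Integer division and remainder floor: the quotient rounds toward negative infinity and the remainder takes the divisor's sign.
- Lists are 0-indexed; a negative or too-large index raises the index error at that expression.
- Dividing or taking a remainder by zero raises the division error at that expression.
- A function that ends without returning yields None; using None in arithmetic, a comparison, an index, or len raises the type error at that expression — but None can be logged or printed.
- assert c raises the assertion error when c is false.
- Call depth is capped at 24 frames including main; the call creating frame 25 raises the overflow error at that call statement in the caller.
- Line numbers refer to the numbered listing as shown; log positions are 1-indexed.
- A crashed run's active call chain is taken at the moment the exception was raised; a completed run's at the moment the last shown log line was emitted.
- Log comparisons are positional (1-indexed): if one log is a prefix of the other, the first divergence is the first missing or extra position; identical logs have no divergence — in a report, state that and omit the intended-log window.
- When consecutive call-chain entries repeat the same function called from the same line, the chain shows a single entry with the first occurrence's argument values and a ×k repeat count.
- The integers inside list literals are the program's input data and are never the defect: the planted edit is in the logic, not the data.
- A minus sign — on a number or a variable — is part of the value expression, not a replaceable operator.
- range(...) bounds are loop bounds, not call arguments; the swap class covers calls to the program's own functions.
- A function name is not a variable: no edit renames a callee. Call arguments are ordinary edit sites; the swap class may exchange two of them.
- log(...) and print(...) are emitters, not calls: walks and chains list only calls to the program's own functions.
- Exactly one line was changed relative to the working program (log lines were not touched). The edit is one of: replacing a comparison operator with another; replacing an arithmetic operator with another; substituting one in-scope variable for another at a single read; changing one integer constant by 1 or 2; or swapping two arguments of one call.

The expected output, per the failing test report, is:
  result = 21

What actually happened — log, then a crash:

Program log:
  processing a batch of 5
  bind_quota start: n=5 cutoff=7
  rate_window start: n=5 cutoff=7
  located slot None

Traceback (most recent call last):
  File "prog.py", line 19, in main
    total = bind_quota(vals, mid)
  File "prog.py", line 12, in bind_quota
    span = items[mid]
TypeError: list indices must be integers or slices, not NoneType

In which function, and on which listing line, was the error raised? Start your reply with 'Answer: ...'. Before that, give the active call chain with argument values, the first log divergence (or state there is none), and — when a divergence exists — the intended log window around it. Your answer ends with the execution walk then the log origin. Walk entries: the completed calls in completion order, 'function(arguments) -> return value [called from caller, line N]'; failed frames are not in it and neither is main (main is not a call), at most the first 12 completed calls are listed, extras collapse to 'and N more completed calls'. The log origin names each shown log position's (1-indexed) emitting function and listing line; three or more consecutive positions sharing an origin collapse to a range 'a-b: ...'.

Answer: the error was raised in bind_quota, line 12.
Key fact: The earliest visible damage is log position 4 — 'located slot None' rather than the intended 'match at position 0'.
Call chain: main -> bind_quota([7, 11, 10, 1, 3], 7) (called at line 19).
First divergence: position 4 — the shown line 'located slot None' should read 'match at position 0'.
Intended log window:
  2: bind_quota start: n=5 cutoff=7
  3: rate_window start: n=5 cutoff=7
  4: match at position 0
  5: located slot 0
Execution walk:
  rate_window([7, 11, 10, 1, 3], 7) -> None  [called from bind_quota, line 10]
Log origin:
  1: from main, line 18
  2: from bind_quota, line 9
  3: from rate_window, line 2
  4: from bind_quota, line 11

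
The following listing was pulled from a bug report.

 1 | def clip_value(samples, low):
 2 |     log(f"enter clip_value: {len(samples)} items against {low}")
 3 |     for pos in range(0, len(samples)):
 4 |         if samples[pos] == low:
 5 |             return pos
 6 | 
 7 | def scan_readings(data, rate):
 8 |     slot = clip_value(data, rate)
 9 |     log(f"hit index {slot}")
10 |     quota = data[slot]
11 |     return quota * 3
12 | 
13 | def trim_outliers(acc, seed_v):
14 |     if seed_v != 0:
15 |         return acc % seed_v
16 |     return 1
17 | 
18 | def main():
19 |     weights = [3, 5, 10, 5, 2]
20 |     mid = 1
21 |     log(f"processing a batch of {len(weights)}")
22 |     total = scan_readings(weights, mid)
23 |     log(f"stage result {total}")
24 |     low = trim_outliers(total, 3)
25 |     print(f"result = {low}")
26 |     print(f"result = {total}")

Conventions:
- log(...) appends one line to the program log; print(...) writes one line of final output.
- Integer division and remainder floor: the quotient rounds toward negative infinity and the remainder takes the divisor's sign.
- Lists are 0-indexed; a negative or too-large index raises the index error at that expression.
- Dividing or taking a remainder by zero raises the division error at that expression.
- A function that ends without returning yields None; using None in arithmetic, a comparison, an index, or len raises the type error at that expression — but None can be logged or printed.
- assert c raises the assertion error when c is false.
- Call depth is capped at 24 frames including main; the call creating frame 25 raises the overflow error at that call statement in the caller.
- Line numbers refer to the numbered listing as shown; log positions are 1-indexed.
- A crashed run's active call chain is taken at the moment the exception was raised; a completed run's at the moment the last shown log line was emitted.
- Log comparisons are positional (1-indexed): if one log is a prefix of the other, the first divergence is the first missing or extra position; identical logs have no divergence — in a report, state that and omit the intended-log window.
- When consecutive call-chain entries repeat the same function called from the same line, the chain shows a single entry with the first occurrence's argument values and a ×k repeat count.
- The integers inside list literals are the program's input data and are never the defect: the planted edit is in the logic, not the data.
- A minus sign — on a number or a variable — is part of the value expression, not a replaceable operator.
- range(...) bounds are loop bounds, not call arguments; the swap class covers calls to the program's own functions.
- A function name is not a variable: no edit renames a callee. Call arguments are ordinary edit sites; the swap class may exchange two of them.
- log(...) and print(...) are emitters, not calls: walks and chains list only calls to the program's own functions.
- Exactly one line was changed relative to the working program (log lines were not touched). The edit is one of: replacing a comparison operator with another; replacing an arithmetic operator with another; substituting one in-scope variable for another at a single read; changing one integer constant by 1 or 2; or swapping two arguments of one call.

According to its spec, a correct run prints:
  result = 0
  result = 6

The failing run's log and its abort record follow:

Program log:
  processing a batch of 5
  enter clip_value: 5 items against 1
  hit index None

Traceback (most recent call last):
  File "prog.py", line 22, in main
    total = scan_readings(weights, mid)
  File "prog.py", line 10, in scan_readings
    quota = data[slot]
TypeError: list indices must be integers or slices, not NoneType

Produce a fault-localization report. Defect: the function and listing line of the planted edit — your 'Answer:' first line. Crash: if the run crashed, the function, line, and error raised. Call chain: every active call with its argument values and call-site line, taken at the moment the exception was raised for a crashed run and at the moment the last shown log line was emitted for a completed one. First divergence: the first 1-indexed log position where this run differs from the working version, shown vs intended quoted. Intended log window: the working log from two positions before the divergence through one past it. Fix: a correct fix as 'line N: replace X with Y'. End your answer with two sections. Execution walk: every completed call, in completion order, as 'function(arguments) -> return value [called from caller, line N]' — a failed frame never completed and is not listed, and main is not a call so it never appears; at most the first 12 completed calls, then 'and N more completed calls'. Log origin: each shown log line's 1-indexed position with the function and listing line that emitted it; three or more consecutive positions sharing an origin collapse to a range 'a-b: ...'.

Answer: the defect is in main at line 20.
The tell: Log line 2 is where behavior first shows: 'enter clip_value: 5 items against 1' appears instead of 'enter clip_value: 5 items against 2'.
Crash: scan_readings, line 10, TypeError.
Call chain: main -> scan_readings([3, 5, 10, 5, 2], 1) (called at line 22).
First divergence: position 2 — shown 'enter clip_value: 5 items against 1', intended 'enter clip_value: 5 items against 2'.
Intended log window:
  1: processing a batch of 5
  2: enter clip_value: 5 items against 2
  3: hit index 4
Execution walk:
  clip_value([3, 5, 10, 5, 2], 1) -> None  [called from scan_readings, line 8]
Log line origins:
  1: logged in main at line 21
  2: logged in clip_value at line 2
  3: logged in scan_readings at line 9
A correct fix: line 20: replace `1` with `2`.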